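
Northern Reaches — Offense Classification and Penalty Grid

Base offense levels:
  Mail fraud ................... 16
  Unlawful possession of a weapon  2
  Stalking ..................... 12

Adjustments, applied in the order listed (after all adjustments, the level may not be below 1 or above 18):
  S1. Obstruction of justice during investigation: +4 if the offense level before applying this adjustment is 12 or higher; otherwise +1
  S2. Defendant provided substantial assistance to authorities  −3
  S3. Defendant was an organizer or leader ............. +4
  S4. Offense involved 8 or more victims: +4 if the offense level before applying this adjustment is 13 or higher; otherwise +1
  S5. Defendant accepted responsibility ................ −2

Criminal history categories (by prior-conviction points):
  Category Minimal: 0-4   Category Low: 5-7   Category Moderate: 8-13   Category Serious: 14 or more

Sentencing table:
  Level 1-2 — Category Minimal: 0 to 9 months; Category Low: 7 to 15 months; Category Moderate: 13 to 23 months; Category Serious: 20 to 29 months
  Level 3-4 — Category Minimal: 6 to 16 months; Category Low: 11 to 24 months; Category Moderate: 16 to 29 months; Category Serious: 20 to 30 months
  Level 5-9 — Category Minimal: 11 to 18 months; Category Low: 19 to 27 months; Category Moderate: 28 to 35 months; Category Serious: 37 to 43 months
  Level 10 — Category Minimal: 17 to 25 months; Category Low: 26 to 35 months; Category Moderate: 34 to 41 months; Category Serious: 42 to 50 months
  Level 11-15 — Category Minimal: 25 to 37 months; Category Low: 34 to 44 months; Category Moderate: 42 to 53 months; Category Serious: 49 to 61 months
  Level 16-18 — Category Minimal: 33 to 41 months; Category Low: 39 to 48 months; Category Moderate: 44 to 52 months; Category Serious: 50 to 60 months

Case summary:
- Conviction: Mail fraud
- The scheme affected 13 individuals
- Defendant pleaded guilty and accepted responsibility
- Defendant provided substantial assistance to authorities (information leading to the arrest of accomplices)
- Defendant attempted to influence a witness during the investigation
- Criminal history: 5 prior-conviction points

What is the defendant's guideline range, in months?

39-48 months

Base offense level for mail fraud: 16.
S1 applies (level before this adjustment is 16 ≥ 12, so +4): 16 + 4 = 20.
S2 applies: 20 − 3 = 17.
S4 applies (level before this adjustment is 17 ≥ 13, so +4): 17 + 4 = 21.
S5 applies: 21 − 2 = 19.
Level 19 exceeds the maximum of 18; capped at 18.
Final offense level: 18.
Criminal history: 5 prior points → Category Low (5-7).
Level 18 falls in the 16-18 band.
Grid: Level 16-18 × Category Low = 39-48 months.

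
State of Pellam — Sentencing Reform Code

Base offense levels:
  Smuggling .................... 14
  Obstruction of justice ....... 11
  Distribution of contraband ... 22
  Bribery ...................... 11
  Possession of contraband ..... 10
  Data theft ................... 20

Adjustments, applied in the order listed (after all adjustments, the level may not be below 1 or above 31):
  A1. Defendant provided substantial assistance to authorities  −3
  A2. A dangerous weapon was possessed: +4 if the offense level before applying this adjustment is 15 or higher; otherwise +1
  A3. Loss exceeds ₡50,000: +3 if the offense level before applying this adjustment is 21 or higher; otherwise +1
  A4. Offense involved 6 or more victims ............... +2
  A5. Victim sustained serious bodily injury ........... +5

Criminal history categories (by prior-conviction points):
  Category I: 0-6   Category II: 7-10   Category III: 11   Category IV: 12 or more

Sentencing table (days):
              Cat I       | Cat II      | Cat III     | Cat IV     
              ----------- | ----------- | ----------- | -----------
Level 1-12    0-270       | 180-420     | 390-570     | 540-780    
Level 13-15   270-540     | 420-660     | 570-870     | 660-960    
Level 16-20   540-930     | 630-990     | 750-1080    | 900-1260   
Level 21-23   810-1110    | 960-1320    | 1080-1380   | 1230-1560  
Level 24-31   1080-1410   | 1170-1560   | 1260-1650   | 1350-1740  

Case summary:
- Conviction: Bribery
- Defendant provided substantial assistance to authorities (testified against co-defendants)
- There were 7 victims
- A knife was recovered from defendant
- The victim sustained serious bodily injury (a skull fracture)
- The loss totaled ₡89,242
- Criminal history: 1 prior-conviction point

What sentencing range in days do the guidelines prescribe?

540-930 days

Base offense level for bribery: 11.
A1 applies: 11 − 3 = 8.
A2 applies (level before this adjustment is 8 < 15, so +1): 8 + 1 = 9.
A3 applies (level before this adjustment is 9 < 21, so +1): 9 + 1 = 10.
A4 applies: 10 + 2 = 12.
A5 applies: 12 + 5 = 17.
Final offense level: 17.
Criminal history: 1 prior point → Category I (0-6).
Level 17 falls in the 16-20 band.
Grid: Level 16-20 × Category I = 540-930 days.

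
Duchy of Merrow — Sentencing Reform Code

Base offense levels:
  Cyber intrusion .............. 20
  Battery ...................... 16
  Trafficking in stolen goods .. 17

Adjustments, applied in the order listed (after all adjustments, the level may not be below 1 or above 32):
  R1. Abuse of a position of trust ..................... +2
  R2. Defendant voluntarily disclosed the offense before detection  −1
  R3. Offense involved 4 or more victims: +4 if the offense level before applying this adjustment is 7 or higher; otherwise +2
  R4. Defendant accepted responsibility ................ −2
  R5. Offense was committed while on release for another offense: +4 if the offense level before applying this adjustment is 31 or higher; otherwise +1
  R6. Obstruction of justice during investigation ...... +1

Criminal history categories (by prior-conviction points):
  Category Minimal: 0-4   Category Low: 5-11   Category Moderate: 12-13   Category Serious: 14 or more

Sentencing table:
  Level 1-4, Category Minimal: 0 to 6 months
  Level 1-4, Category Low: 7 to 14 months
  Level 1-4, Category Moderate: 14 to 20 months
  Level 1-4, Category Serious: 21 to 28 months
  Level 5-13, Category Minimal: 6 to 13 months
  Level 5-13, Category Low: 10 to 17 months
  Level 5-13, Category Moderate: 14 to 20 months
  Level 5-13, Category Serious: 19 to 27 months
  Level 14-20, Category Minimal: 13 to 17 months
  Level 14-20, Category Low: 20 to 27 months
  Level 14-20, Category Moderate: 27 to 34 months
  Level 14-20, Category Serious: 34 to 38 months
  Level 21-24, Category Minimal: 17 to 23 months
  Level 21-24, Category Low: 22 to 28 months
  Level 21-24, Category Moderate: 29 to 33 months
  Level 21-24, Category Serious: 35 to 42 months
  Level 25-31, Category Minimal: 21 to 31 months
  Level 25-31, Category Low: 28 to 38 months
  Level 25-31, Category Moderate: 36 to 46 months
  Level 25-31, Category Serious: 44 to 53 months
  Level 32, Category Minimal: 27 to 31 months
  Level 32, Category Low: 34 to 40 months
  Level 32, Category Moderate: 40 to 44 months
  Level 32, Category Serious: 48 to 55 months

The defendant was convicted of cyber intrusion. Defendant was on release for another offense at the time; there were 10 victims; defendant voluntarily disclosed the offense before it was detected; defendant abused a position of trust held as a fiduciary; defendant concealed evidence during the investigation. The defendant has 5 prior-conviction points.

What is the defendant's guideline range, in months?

Base offense level for cyber intrusion: 20.
R1 applies: 20 + 2 = 22.
R2 applies: 22 − 1 = 21.
R3 applies (level before this adjustment is 21 ≥ 7, so +4): 21 + 4 = 25.
R5 applies (level before this adjustment is 25 < 31, so +1): 25 + 1 = 26.
R6 applies: 26 + 1 = 27.
Final offense level: 27.
Criminal history: 5 prior points → Category Low (5-11).
Level 27 falls in the 25-31 band.
Grid: Level 25-31 × Category Low = 28-38 months.

28-38 months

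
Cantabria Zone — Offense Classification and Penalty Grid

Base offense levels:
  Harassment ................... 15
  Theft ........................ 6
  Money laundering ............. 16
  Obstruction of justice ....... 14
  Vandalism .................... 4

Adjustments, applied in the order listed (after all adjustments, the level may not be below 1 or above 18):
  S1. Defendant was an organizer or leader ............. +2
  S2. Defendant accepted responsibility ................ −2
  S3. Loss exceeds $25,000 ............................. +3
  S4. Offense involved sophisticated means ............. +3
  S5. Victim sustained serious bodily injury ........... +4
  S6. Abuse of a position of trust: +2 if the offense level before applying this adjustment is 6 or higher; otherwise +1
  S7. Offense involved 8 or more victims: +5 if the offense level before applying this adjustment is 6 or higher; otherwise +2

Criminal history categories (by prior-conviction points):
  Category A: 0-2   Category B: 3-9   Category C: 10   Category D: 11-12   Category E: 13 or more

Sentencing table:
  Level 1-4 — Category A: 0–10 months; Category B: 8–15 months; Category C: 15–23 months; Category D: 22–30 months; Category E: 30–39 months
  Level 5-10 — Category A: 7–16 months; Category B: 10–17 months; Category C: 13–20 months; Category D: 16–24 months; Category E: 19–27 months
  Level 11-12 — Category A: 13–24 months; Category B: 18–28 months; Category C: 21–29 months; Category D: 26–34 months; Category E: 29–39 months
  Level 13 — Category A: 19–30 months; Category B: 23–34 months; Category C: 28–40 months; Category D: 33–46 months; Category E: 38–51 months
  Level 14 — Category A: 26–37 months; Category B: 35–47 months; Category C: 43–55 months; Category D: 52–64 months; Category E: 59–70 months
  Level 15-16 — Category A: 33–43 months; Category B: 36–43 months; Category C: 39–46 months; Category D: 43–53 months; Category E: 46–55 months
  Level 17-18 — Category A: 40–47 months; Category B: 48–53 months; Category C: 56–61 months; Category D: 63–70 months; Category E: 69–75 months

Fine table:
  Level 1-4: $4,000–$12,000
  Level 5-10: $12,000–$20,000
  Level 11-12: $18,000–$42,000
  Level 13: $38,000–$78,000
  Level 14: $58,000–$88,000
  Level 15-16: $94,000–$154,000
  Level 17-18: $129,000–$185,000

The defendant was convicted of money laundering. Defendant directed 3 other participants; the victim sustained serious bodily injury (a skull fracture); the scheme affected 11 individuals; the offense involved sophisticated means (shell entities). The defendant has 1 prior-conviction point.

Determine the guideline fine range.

Base offense level for money laundering: 16.
S1 applies: 16 + 2 = 18.
S2 does not apply.
S4 applies: 18 + 3 = 21.
S5 applies: 21 + 4 = 25.
S6 does not apply.
S7 applies (level before this adjustment is 25 ≥ 6, so +5): 25 + 5 = 30.
Level 30 exceeds the maximum of 18; capped at 18.
Final offense level: 18.
Level 18 falls in the 17-18 band.
Fine table: Level 17-18 → $129,000–$185,000.

$129,000–$185,000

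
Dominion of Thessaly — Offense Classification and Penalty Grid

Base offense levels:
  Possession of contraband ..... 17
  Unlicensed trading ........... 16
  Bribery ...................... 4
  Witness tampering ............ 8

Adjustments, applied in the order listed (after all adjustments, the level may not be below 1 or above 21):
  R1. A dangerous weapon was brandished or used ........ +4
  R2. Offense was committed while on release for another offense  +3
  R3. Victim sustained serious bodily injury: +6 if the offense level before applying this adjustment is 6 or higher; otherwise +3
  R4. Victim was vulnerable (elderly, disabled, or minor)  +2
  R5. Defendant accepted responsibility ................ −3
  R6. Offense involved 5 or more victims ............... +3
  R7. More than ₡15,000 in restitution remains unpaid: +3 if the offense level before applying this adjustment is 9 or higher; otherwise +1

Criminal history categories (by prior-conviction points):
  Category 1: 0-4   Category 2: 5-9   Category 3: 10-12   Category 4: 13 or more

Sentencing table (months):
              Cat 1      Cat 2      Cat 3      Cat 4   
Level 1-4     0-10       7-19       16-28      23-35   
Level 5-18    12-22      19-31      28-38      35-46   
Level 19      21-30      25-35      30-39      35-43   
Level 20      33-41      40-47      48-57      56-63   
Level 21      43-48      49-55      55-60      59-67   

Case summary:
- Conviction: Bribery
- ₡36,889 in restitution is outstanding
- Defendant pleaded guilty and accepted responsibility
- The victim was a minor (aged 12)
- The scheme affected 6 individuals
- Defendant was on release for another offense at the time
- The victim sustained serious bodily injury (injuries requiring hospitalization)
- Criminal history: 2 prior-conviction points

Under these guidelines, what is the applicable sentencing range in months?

12-22 months

Base offense level for bribery: 4.
R2 applies: 4 + 3 = 7.
R3 applies (level before this adjustment is 7 ≥ 6, so +6): 7 + 6 = 13.
R4 applies: 13 + 2 = 15.
R5 applies: 15 − 3 = 12.
R6 applies: 12 + 3 = 15.
R7 applies (level before this adjustment is 15 ≥ 9, so +3): 15 + 3 = 18.
Final offense level: 18.
Criminal history: 2 prior points → Category 1 (0-4).
Level 18 falls in the 5-18 band.
Grid: Level 5-18 × Category 1 = 12-22 months.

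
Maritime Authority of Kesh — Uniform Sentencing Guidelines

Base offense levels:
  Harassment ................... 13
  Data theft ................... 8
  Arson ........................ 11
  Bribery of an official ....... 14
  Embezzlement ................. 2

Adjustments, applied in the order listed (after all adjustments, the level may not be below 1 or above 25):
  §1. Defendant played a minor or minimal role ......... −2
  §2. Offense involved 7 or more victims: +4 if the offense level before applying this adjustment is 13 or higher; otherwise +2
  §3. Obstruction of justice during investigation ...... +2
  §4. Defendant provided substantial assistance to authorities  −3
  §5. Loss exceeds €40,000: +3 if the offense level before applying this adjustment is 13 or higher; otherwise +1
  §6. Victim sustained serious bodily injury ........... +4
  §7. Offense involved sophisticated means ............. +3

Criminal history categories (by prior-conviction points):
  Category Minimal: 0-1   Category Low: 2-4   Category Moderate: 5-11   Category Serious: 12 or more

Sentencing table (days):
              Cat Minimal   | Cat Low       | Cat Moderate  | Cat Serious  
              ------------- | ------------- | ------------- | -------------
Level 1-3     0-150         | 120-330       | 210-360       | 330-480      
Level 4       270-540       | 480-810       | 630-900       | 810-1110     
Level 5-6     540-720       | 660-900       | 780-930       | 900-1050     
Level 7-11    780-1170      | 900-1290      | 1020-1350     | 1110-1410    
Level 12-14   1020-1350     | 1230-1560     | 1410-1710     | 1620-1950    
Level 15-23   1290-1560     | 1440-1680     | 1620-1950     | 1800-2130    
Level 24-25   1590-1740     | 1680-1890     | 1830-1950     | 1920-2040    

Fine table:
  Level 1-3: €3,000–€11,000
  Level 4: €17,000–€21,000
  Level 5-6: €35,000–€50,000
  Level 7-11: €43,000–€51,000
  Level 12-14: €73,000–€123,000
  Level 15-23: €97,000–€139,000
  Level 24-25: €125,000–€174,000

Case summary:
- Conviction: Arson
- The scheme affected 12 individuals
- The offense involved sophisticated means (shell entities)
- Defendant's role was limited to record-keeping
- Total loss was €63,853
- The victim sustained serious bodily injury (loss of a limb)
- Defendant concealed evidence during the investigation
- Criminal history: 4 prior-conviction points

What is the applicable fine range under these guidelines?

€97,000–€139,000

Base offense level for arson: 11.
§1 applies: 11 − 2 = 9.
§2 applies (level before this adjustment is 9 < 13, so +2): 9 + 2 = 11.
§3 applies: 11 + 2 = 13.
§4 does not apply.
§5 applies (level before this adjustment is 13 ≥ 13, so +3): 13 + 3 = 16.
§6 applies: 16 + 4 = 20.
§7 applies: 20 + 3 = 23.
Final offense level: 23.
Level 23 falls in the 15-23 band.
Fine table: Level 15-23 → €97,000–€139,000.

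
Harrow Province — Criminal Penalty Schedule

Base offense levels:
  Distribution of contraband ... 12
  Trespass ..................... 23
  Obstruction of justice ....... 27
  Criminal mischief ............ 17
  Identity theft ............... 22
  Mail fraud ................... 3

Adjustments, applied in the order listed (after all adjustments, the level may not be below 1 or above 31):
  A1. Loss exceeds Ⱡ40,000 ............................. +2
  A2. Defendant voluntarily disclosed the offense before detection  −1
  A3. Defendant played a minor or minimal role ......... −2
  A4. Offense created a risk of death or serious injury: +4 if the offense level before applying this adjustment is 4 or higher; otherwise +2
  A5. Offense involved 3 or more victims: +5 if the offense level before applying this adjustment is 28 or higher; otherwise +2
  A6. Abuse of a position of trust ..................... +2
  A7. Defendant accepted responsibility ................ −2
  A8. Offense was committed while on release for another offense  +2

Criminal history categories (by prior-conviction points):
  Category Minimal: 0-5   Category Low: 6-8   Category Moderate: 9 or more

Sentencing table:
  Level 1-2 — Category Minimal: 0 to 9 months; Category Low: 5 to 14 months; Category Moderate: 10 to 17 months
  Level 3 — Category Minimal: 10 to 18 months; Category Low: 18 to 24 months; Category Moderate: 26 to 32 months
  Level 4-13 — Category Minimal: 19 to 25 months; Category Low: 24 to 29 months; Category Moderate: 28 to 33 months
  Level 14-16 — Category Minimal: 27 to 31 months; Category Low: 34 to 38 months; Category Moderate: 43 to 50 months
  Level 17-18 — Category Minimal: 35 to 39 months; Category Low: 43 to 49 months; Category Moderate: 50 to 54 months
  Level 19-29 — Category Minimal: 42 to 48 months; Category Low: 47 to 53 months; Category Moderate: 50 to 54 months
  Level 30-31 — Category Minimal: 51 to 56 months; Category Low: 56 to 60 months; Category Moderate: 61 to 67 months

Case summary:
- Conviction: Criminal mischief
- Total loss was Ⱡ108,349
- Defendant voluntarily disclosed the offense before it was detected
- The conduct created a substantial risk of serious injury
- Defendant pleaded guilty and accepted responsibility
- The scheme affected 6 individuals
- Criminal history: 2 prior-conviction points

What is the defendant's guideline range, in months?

Base offense level for criminal mischief: 17.
A1 applies: 17 + 2 = 19.
A2 applies: 19 − 1 = 18.
A3 does not apply.
A4 applies (level before this adjustment is 18 ≥ 4, so +4): 18 + 4 = 22.
A5 applies (level before this adjustment is 22 < 28, so +2): 22 + 2 = 24.
A7 applies: 24 − 2 = 22.
Final offense level: 22.
Criminal history: 2 prior points → Category Minimal (0-5).
Level 22 falls in the 19-29 band.
Grid: Level 19-29 × Category Minimal = 42-48 months.

42-48 months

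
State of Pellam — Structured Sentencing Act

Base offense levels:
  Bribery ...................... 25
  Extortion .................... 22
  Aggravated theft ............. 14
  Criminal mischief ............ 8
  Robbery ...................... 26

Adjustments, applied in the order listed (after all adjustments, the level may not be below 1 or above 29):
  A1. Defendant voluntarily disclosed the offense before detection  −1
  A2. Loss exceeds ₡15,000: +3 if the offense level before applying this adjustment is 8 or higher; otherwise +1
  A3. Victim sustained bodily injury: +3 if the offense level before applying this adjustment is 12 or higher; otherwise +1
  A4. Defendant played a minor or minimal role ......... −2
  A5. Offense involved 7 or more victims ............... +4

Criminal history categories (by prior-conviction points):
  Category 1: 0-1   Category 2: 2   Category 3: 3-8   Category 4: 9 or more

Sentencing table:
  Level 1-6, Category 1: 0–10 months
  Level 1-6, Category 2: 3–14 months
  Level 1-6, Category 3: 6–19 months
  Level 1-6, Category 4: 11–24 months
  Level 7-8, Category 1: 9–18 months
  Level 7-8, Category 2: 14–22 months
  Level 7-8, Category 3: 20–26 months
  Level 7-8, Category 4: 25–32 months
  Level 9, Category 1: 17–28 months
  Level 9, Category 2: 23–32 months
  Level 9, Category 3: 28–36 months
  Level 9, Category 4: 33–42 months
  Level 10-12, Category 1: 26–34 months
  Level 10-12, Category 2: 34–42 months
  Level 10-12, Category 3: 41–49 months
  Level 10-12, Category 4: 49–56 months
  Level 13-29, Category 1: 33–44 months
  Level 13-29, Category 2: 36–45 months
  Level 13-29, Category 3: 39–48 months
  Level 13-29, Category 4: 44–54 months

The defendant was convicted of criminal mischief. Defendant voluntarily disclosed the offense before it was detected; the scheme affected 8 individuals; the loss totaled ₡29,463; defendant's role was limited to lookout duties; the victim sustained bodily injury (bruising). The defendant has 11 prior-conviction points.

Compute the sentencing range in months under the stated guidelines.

49-56 months

Base offense level for criminal mischief: 8.
A1 applies: 8 − 1 = 7.
A2 applies (level before this adjustment is 7 < 8, so +1): 7 + 1 = 8.
A3 applies (level before this adjustment is 8 < 12, so +1): 8 + 1 = 9.
A4 applies: 9 − 2 = 7.
A5 applies: 7 + 4 = 11.
Final offense level: 11.
Criminal history: 11 prior points → Category 4 (9+).
Level 11 falls in the 10-12 band.
Grid: Level 10-12 × Category 4 = 49-56 months.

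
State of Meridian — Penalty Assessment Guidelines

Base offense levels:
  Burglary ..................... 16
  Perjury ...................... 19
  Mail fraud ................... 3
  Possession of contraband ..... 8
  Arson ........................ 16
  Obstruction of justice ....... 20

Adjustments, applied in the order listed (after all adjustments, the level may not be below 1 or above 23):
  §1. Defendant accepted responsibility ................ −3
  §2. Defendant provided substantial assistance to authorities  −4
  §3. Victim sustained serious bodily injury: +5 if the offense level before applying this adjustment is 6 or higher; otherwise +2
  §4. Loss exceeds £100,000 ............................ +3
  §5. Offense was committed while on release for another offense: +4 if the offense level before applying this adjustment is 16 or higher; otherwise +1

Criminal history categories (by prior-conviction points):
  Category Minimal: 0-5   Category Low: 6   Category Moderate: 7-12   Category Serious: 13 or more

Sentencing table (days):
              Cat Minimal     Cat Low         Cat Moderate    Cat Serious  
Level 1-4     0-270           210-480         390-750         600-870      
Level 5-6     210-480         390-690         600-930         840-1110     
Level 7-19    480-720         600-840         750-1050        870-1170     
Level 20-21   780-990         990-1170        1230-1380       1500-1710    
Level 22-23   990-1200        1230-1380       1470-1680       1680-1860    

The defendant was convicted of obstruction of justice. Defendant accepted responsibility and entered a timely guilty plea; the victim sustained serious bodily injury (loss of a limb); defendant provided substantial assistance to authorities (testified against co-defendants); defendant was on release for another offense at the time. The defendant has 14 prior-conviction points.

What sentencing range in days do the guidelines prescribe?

1680-1860 days

Base offense level for obstruction of justice: 20.
§1 applies: 20 − 3 = 17.
§2 applies: 17 − 4 = 13.
§3 applies (level before this adjustment is 13 ≥ 6, so +5): 13 + 5 = 18.
§4 does not apply.
§5 applies (level before this adjustment is 18 ≥ 16, so +4): 18 + 4 = 22.
Final offense level: 22.
Criminal history: 14 prior points → Category Serious (13+).
Level 22 falls in the 22-23 band.
Grid: Level 22-23 × Category Serious = 1680-1860 days.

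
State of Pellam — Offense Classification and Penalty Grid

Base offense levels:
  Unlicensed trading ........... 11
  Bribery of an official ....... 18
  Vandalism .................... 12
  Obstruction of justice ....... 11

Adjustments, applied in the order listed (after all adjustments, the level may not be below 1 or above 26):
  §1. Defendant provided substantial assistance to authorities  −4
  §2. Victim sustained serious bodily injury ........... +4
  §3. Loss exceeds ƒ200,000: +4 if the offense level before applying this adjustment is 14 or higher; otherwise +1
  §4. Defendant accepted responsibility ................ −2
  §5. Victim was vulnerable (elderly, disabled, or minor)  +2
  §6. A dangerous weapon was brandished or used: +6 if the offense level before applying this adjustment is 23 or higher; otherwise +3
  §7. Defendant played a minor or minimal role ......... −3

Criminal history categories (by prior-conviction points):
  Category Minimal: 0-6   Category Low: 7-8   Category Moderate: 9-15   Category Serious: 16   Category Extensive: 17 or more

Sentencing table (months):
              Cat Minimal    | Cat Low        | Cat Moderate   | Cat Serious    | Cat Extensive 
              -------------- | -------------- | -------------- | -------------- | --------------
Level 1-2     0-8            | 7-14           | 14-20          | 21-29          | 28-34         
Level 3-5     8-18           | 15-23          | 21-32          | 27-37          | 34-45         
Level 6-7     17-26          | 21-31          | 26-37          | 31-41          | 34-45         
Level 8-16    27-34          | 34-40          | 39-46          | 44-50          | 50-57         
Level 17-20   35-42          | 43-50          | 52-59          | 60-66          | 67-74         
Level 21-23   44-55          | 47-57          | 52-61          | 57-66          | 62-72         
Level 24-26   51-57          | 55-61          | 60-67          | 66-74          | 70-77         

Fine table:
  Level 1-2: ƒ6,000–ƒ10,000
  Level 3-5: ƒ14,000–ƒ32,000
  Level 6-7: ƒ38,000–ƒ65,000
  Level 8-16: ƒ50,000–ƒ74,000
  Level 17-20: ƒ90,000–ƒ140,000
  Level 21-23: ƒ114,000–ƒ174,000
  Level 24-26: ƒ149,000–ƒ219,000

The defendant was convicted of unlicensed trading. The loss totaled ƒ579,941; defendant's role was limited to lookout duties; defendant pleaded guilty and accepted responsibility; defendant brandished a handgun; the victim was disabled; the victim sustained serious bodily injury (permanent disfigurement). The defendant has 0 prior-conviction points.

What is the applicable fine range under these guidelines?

Base offense level for unlicensed trading: 11.
§1 does not apply.
§2 applies: 11 + 4 = 15.
§3 applies (level before this adjustment is 15 ≥ 14, so +4): 15 + 4 = 19.
§4 applies: 19 − 2 = 17.
§5 applies: 17 + 2 = 19.
§6 applies (level before this adjustment is 19 < 23, so +3): 19 + 3 = 22.
§7 applies: 22 − 3 = 19.
Final offense level: 19.
Level 19 falls in the 17-20 band.
Fine table: Level 17-20 → ƒ90,000–ƒ140,000.

ƒ90,000–ƒ140,000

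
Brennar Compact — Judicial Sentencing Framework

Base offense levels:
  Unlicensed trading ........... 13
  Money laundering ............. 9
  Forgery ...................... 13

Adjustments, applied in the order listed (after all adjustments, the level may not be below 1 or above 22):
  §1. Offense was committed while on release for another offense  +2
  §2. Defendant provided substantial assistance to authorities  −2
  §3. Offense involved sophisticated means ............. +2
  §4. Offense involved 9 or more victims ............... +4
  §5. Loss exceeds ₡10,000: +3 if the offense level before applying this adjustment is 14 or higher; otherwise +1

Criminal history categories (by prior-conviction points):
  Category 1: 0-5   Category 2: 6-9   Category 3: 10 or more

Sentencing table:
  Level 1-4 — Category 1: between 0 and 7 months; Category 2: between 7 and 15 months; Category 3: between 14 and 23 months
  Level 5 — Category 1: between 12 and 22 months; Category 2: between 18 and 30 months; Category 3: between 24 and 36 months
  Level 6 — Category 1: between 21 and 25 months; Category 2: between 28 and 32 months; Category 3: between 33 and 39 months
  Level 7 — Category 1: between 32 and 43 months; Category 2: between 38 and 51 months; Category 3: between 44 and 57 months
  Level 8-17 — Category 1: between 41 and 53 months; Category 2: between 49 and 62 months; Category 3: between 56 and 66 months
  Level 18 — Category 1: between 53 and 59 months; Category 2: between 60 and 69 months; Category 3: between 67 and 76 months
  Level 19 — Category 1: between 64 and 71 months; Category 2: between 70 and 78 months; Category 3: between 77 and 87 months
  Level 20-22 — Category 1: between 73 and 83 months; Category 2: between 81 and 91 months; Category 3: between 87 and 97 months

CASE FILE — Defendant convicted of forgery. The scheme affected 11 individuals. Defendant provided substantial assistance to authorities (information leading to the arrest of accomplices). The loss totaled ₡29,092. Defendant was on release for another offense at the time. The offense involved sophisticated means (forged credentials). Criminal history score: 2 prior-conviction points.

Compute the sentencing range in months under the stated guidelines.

Base offense level for forgery: 13.
§1 applies: 13 + 2 = 15.
§2 applies: 15 − 2 = 13.
§3 applies: 13 + 2 = 15.
§4 applies: 15 + 4 = 19.
§5 applies (level before this adjustment is 19 ≥ 14, so +3): 19 + 3 = 22.
Final offense level: 22.
Criminal history: 2 prior points → Category 1 (0-5).
Level 22 falls in the 20-22 band.
Grid: Level 20-22 × Category 1 = 73-83 months.

73-83 months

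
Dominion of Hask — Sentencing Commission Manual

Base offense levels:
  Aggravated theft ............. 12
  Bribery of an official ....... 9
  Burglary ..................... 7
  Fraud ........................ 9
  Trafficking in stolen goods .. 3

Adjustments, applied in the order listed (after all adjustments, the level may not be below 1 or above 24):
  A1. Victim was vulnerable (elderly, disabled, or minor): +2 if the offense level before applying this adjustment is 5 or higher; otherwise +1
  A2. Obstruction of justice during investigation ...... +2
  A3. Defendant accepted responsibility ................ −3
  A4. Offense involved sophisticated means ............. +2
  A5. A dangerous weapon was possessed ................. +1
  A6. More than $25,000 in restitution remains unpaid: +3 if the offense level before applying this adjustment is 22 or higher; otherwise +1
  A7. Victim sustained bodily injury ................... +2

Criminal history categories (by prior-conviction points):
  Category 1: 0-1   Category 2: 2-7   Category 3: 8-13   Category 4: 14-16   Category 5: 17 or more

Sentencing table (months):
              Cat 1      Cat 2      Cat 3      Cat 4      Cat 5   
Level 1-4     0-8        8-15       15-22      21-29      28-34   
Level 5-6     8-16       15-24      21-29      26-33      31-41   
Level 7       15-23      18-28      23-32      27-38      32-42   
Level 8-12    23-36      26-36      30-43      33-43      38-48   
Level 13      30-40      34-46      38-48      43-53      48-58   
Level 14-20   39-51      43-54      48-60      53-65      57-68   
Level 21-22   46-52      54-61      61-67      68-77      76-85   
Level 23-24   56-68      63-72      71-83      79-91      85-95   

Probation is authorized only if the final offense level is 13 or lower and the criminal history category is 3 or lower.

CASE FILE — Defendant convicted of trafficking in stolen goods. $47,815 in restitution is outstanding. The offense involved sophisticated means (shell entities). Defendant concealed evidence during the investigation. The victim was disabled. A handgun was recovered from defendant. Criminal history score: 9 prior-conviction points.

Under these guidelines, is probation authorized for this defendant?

Yes

Base offense level for trafficking in stolen goods: 3.
A1 applies (level before this adjustment is 3 < 5, so +1): 3 + 1 = 4.
A2 applies: 4 + 2 = 6.
A4 applies: 6 + 2 = 8.
A5 applies: 8 + 1 = 9.
A6 applies (level before this adjustment is 9 < 22, so +1): 9 + 1 = 10.
Final offense level: 10.
Criminal history: 9 prior points → Category 3 (8-13).
Level 10 falls in the 8-12 band.
Grid: Level 8-12 × Category 3 = 30-43 months.
Probation check: level 10 ≤ 13 and category 3 ≤ 3 → eligible.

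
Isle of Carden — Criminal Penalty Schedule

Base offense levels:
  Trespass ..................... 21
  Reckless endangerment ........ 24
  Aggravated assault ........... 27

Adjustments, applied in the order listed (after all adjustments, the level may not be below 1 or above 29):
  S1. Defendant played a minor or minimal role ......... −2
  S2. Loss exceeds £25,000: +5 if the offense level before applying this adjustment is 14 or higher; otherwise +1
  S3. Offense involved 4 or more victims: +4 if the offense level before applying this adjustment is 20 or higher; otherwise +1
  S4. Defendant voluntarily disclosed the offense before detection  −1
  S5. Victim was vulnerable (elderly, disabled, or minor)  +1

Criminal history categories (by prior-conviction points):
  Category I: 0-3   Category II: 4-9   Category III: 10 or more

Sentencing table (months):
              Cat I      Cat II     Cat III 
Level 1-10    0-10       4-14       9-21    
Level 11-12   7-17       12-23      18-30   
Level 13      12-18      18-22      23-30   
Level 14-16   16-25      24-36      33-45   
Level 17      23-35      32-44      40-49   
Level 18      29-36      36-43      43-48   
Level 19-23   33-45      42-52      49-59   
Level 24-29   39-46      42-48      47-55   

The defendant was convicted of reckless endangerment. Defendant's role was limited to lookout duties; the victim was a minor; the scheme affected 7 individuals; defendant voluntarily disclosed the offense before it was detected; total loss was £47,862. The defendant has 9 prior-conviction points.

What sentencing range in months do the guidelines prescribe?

42-48 months

Base offense level for reckless endangerment: 24.
S1 applies: 24 − 2 = 22.
S2 applies (level before this adjustment is 22 ≥ 14, so +5): 22 + 5 = 27.
S3 applies (level before this adjustment is 27 ≥ 20, so +4): 27 + 4 = 31.
S4 applies: 31 − 1 = 30.
S5 applies: 30 + 1 = 31.
Level 31 exceeds the maximum of 29; capped at 29.
Final offense level: 29.
Criminal history: 9 prior points → Category II (4-9).
Level 29 falls in the 24-29 band.
Grid: Level 24-29 × Category II = 42-48 months.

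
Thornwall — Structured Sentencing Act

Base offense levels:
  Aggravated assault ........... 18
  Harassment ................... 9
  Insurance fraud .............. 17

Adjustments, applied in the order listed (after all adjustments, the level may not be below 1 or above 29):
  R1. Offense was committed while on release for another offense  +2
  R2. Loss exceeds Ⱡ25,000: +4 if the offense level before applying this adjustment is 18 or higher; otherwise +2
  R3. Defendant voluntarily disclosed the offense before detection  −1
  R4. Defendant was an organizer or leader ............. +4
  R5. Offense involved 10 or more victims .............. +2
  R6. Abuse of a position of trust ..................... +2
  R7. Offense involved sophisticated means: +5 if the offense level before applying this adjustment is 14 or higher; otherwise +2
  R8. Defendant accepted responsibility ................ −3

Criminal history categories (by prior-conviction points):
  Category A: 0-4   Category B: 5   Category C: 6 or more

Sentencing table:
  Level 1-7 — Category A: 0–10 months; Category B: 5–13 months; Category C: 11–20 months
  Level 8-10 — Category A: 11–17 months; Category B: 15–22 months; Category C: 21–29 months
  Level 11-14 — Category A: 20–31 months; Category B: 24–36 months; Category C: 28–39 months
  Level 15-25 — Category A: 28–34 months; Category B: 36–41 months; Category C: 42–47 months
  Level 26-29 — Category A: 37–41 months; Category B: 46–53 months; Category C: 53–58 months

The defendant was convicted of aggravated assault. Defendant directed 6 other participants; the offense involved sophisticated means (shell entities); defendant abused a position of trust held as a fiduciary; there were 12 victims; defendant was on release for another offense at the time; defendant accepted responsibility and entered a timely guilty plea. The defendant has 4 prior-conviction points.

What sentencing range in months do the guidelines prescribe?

37-41 months

Base offense level for aggravated assault: 18.
R1 applies: 18 + 2 = 20.
R2 does not apply.
R4 applies: 20 + 4 = 24.
R5 applies: 24 + 2 = 26.
R6 applies: 26 + 2 = 28.
R7 applies (level before this adjustment is 28 ≥ 14, so +5): 28 + 5 = 33.
R8 applies: 33 − 3 = 30.
Level 30 exceeds the maximum of 29; capped at 29.
Final offense level: 29.
Criminal history: 4 prior points → Category A (0-4).
Level 29 falls in the 26-29 band.
Grid: Level 26-29 × Category A = 37-41 months.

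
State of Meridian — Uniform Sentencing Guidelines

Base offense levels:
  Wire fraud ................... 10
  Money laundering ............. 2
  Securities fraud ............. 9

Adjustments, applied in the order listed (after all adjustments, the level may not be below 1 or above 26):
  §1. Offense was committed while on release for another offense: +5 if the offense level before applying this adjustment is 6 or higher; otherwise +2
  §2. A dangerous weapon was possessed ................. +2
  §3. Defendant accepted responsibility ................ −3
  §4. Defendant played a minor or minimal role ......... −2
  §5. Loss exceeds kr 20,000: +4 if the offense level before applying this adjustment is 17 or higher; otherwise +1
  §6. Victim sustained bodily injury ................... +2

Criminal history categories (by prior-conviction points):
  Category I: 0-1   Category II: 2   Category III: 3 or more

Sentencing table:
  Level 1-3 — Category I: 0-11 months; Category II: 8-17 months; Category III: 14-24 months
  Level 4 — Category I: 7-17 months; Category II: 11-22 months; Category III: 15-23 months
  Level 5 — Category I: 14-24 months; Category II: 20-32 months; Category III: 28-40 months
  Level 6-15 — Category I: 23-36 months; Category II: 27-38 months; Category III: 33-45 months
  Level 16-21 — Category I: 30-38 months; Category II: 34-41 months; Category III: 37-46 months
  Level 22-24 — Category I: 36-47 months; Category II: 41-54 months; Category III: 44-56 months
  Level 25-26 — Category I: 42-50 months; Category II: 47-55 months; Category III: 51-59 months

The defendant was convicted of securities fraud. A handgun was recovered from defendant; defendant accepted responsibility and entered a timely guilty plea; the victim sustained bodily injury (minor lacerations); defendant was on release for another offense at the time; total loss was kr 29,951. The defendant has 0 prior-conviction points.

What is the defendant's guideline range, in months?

30-38 months

Base offense level for securities fraud: 9.
§1 applies (level before this adjustment is 9 ≥ 6, so +5): 9 + 5 = 14.
§2 applies: 14 + 2 = 16.
§3 applies: 16 − 3 = 13.
§5 applies (level before this adjustment is 13 < 17, so +1): 13 + 1 = 14.
§6 applies: 14 + 2 = 16.
Final offense level: 16.
Criminal history: 0 prior points → Category I (0-1).
Level 16 falls in the 16-21 band.
Grid: Level 16-21 × Category I = 30-38 months.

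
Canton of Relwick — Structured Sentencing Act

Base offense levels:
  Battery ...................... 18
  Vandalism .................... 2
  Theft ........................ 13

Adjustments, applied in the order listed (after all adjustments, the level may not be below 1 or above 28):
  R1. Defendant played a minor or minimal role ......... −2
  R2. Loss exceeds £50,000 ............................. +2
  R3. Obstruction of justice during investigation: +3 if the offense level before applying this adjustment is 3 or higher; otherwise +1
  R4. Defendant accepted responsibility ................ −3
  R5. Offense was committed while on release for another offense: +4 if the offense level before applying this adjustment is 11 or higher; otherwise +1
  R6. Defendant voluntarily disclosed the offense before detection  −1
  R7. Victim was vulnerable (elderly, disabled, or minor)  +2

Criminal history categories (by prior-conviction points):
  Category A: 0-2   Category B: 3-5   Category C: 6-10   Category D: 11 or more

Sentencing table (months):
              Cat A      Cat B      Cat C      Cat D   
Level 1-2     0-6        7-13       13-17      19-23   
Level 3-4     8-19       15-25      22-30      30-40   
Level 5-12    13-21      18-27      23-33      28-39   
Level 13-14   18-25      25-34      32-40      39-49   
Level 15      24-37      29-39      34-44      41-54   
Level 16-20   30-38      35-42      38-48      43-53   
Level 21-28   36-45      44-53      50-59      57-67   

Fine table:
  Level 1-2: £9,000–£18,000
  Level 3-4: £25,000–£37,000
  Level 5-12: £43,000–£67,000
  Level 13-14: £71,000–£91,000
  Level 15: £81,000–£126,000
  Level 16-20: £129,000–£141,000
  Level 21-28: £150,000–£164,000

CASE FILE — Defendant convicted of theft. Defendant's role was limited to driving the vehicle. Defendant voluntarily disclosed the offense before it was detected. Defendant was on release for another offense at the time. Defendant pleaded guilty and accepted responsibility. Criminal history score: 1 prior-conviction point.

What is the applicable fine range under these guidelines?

£43,000–£67,000

Base offense level for theft: 13.
R1 applies: 13 − 2 = 11.
R4 applies: 11 − 3 = 8.
R5 applies (level before this adjustment is 8 < 11, so +1): 8 + 1 = 9.
R6 applies: 9 − 1 = 8.
R7 does not apply.
Final offense level: 8.
Level 8 falls in the 5-12 band.
Fine table: Level 5-12 → £43,000–£67,000.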